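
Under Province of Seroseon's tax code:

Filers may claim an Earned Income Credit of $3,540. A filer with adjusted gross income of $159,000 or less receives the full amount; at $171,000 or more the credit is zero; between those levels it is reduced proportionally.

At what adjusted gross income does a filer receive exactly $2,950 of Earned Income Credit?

$161,000

$2,950 is 2,950/3,540 of the full $3,540, so 590/3,540 of the $12,000 range has been used: income = $159,000 + $12,000 × 590/3,540 = $161,000.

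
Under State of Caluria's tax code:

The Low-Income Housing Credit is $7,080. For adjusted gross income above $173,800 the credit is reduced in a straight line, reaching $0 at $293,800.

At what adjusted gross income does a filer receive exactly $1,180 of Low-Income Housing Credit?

$1,180 is 1,180/7,080 of the full $7,080, so 5,900/7,080 of the $120,000 range has been used: income = $173,800 + $120,000 × 5,900/7,080 = $273,800.

$273,800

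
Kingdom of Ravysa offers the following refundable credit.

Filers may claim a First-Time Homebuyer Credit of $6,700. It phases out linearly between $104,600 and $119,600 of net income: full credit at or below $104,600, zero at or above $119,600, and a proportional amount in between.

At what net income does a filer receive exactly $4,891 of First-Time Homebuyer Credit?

$108,650

$4,891 is 4,891/6,700 of the full $6,700, so 1,809/6,700 of the $15,000 range has been used: income = $104,600 + $15,000 × 1,809/6,700 = $108,650.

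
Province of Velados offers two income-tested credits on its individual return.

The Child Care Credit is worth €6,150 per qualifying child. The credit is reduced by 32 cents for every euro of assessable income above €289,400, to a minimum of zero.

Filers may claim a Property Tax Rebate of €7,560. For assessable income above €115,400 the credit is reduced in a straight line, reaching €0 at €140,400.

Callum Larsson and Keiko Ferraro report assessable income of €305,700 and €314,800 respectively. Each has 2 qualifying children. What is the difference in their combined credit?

Callum (€305,700): Child Care Credit: base = 2 × €6,150 = €12,300. 32% of the €16,300 excess over €289,400 is €5,216; credit = €12,300 − €5,216 = €7,084. Property Tax Rebate: €305,700 is at or above €140,400, so the credit is €0. total €7,084 + €0 = €7,084
Keiko (€314,800): Child Care Credit: base = 2 × €6,150 = €12,300. 32% of the €25,400 excess over €289,400 is €8,128; credit = €12,300 − €8,128 = €4,172. Property Tax Rebate: €314,800 is at or above €140,400, so the credit is €0. total €4,172 + €0 = €4,172
Difference: |€7,084 − €4,172| = €2,912.

€2,912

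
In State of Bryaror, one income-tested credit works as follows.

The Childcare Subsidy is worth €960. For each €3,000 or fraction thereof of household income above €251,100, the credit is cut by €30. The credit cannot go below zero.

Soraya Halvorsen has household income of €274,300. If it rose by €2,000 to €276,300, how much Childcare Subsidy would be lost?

€30

At €274,300 — income exceeds €251,100 by €23,200, which is 8 full-or-partial €3,000 increments; reduction = 8 × €30 = €240, leaving €720.
At €276,300 — income exceeds €251,100 by €25,200, which is 9 full-or-partial €3,000 increments; reduction = 9 × €30 = €270, leaving €690.
Lost: €720 − €690 = €30.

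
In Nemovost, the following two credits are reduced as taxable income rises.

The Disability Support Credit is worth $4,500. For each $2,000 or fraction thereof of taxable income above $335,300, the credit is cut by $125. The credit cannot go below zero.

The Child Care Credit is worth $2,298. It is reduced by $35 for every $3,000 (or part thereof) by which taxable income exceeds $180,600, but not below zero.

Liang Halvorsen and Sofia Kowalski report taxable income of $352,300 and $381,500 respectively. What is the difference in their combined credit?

$2,143

Liang ($352,300): Disability Support Credit: income exceeds $335,300 by $17,000, which is 9 full-or-partial $2,000 increments; reduction = 9 × $125 = $1,125, leaving $3,375. Child Care Credit: income exceeds $180,600 by $171,700, which is 58 full-or-partial $3,000 increments; reduction = 58 × $35 = $2,030, leaving $268. total $3,375 + $268 = $3,643
Sofia ($381,500): Disability Support Credit: income exceeds $335,300 by $46,200, which is 24 full-or-partial $2,000 increments; reduction = 24 × $125 = $3,000, leaving $1,500. Child Care Credit: income exceeds $180,600 by $200,900 → 67 increments × $35 = $2,345 ≥ base, so the credit is $0. total $1,500 + $0 = $1,500
Difference: |$3,643 − $1,500| = $2,143.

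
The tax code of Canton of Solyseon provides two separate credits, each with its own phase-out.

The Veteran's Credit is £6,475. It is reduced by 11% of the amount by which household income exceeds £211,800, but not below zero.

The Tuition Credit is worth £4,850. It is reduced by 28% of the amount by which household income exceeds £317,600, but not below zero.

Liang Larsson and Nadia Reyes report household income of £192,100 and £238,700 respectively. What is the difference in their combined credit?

£2,959

Liang (£192,100): Veteran's Credit: £192,100 is at or below the £211,800 threshold, so the full £6,475 applies. Tuition Credit: £192,100 is at or below the £317,600 threshold, so the full £4,850 applies. total £6,475 + £4,850 = £11,325
Nadia (£238,700): Veteran's Credit: 11% of the £26,900 excess over £211,800 is £2,959; credit = £6,475 − £2,959 = £3,516. Tuition Credit: £238,700 is at or below the £317,600 threshold, so the full £4,850 applies. total £3,516 + £4,850 = £8,366
Difference: |£11,325 − £8,366| = £2,959.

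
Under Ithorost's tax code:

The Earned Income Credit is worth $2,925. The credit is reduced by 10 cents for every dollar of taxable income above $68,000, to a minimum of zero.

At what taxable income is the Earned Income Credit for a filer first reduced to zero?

$97,250

The credit falls by 10% of each dollar above $68,000, so it reaches zero when the excess is $2,925 / 10% = $29,250: income = $68,000 + $29,250 = $97,250.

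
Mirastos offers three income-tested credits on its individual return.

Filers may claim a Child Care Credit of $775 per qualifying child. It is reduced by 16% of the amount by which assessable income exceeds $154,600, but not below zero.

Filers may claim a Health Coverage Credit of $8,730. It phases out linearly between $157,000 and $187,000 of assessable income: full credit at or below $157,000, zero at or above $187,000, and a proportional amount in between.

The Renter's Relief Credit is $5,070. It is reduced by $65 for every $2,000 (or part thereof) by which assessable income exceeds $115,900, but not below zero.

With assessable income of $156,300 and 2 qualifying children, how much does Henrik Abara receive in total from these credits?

Child Care Credit: base = 2 × $775 = $1,550. 16% of the $1,700 excess over $154,600 is $272; credit = $1,550 − $272 = $1,278.
Health Coverage Credit: $156,300 is at or below the $157,000 threshold, so the full $8,730 applies.
Renter's Relief Credit: income exceeds $115,900 by $40,400, which is 21 full-or-partial $2,000 increments; reduction = 21 × $65 = $1,365, leaving $3,705.
Total: $1,278 + $8,730 + $3,705 = $13,713.

$13,713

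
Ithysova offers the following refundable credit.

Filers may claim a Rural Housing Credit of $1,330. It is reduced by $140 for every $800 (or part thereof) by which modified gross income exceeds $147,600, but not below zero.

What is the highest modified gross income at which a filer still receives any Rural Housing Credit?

$154,800

After 9 increments the reduction is 9 × $140 = $1,260, leaving $70; one more increment wipes it out. Increment 9 ends at excess 9 × $800 = $7,200, so the highest qualifying income is $147,600 + $7,200 = $154,800.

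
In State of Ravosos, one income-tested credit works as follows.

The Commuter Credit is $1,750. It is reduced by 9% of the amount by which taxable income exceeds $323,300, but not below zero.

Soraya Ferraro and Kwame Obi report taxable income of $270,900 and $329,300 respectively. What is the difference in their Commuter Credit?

$540

Soraya ($270,900): Commuter Credit: $270,900 is at or below the $323,300 threshold, so the full $1,750 applies.
Kwame ($329,300): Commuter Credit: 9% of the $6,000 excess over $323,300 is $540; credit = $1,750 − $540 = $1,210.
Difference: |$1,750 − $1,210| = $540.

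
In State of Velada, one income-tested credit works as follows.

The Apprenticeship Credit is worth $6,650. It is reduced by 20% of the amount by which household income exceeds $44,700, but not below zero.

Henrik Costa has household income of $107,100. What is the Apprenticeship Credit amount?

$0

Apprenticeship Credit: 20% of the $62,400 excess over $44,700 is $12,480 ≥ base, so the credit is $0.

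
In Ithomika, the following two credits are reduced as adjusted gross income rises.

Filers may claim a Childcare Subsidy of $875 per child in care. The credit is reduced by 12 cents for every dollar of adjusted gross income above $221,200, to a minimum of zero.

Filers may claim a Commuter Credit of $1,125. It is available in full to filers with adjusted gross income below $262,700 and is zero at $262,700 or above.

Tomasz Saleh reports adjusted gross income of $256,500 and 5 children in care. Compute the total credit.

Childcare Subsidy: base = 5 × $875 = $4,375. 12% of the $35,300 excess over $221,200 is $4,236; credit = $4,375 − $4,236 = $139.
Commuter Credit: $256,500 is below the $262,700 cutoff, so the full $1,125 applies.
Total: $139 + $1,125 = $1,264.

$1,264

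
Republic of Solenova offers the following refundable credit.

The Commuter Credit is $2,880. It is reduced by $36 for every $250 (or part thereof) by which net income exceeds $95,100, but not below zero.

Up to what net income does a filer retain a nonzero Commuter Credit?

After 79 increments the reduction is 79 × $36 = $2,844, leaving $36; one more increment wipes it out. Increment 79 ends at excess 79 × $250 = $19,750, so the highest qualifying income is $95,100 + $19,750 = $114,850.

$114,850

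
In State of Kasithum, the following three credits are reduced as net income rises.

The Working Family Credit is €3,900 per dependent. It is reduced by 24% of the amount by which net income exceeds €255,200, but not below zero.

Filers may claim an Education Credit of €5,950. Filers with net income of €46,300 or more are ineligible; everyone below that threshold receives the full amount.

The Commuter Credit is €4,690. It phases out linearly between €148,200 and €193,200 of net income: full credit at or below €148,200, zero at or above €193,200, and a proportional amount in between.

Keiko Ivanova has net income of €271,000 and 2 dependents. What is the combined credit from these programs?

Working Family Credit: base = 2 × €3,900 = €7,800. 24% of the €15,800 excess over €255,200 is €3,792; credit = €7,800 − €3,792 = €4,008.
Education Credit: €271,000 meets or exceeds the €46,300 cutoff, so the credit is €0.
Commuter Credit: €271,000 is at or above €193,200, so the credit is €0.
Total: €4,008 + €0 + €0 = €4,008.

€4,008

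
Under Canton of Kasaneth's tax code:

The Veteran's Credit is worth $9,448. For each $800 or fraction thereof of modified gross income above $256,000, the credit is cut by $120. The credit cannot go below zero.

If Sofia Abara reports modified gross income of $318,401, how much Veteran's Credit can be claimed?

Veteran's Credit: income exceeds $256,000 by $62,401 → 79 increments × $120 = $9,480 ≥ base, so the credit is $0.

$0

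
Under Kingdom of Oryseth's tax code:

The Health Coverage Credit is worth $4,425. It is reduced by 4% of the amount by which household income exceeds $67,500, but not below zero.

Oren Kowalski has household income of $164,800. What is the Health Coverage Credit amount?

Health Coverage Credit: 4% of the $97,300 excess over $67,500 is $3,892; credit = $4,425 − $3,892 = $533.

$533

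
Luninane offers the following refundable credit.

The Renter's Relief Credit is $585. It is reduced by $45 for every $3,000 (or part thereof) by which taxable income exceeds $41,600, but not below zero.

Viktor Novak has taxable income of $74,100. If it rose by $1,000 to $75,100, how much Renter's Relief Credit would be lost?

$45

At $74,100 — income exceeds $41,600 by $32,500, which is 11 full-or-partial $3,000 increments; reduction = 11 × $45 = $495, leaving $90.
At $75,100 — income exceeds $41,600 by $33,500, which is 12 full-or-partial $3,000 increments; reduction = 12 × $45 = $540, leaving $45.
Lost: $90 − $45 = $45.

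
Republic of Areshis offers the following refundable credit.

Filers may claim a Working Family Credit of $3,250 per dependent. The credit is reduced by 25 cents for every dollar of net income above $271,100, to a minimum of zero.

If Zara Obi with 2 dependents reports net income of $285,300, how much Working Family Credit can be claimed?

Working Family Credit: base = 2 × $3,250 = $6,500. 25% of the $14,200 excess over $271,100 is $3,550; credit = $6,500 − $3,550 = $2,950.

$2,950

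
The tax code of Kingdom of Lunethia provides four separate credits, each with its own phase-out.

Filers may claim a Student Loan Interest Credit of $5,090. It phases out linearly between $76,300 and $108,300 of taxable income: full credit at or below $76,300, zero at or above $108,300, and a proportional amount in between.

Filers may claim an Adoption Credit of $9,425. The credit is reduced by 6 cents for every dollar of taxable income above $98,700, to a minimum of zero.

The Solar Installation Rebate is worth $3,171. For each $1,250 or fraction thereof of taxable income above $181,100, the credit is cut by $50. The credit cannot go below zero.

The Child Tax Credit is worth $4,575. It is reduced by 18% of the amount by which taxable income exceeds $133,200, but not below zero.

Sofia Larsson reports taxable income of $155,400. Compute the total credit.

$9,773

Student Loan Interest Credit: $155,400 is at or above $108,300, so the credit is $0.
Adoption Credit: 6% of the $56,700 excess over $98,700 is $3,402; credit = $9,425 − $3,402 = $6,023.
Solar Installation Rebate: $155,400 is at or below the $181,100 threshold, so the full $3,171 applies.
Child Tax Credit: 18% of the $22,200 excess over $133,200 is $3,996; credit = $4,575 − $3,996 = $579.
Total: $0 + $6,023 + $3,171 + $579 = $9,773.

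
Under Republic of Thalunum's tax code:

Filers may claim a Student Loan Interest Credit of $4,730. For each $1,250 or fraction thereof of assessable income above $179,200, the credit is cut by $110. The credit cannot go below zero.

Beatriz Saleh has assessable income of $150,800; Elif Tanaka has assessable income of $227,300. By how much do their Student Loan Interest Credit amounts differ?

$4,290

Beatriz ($150,800): Student Loan Interest Credit: $150,800 is at or below the $179,200 threshold, so the full $4,730 applies.
Elif ($227,300): Student Loan Interest Credit: income exceeds $179,200 by $48,100, which is 39 full-or-partial $1,250 increments; reduction = 39 × $110 = $4,290, leaving $440.
Difference: |$4,730 − $440| = $4,290.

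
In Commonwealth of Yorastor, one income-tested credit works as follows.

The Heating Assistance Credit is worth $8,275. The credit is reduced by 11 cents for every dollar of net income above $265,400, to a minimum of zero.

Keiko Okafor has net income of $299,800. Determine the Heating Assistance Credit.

$4,491

Heating Assistance Credit: 11% of the $34,400 excess over $265,400 is $3,784; credit = $8,275 − $3,784 = $4,491.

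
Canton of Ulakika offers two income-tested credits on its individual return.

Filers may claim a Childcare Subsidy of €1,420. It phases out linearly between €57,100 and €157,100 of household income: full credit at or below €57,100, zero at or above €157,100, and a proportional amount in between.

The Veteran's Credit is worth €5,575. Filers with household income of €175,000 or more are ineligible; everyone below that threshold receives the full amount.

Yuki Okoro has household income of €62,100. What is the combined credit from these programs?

€6,924

Childcare Subsidy: €62,100 is €5,000 into a €100,000 phase-out range, leaving 95,000/100,000 of the credit: €1,420 × 95,000/100,000 = €1,349.
Veteran's Credit: €62,100 is below the €175,000 cutoff, so the full €5,575 applies.
Total: €1,349 + €5,575 = €6,924.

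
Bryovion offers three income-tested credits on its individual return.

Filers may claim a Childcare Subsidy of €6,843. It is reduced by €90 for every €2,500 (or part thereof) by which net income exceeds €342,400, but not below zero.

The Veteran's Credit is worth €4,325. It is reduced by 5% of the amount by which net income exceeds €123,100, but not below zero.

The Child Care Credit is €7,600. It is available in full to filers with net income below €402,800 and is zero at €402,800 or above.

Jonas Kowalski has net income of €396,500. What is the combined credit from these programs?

€12,463

Childcare Subsidy: income exceeds €342,400 by €54,100, which is 22 full-or-partial €2,500 increments; reduction = 22 × €90 = €1,980, leaving €4,863.
Veteran's Credit: 5% of the €273,400 excess over €123,100 is €13,670 ≥ base, so the credit is €0.
Child Care Credit: €396,500 is below the €402,800 cutoff, so the full €7,600 applies.
Total: €4,863 + €0 + €7,600 = €12,463.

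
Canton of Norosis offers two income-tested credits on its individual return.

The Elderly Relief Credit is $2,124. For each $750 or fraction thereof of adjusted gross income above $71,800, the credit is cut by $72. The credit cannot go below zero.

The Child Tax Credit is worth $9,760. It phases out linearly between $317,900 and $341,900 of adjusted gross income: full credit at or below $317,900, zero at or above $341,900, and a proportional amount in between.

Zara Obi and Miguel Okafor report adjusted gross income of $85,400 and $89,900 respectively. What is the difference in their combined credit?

$432

Zara ($85,400): Elderly Relief Credit: income exceeds $71,800 by $13,600, which is 19 full-or-partial $750 increments; reduction = 19 × $72 = $1,368, leaving $756. Child Tax Credit: $85,400 is at or below the $317,900 threshold, so the full $9,760 applies. total $756 + $9,760 = $10,516
Miguel ($89,900): Elderly Relief Credit: income exceeds $71,800 by $18,100, which is 25 full-or-partial $750 increments; reduction = 25 × $72 = $1,800, leaving $324. Child Tax Credit: $89,900 is at or below the $317,900 threshold, so the full $9,760 applies. total $324 + $9,760 = $10,084
Difference: |$10,516 − $10,084| = $432.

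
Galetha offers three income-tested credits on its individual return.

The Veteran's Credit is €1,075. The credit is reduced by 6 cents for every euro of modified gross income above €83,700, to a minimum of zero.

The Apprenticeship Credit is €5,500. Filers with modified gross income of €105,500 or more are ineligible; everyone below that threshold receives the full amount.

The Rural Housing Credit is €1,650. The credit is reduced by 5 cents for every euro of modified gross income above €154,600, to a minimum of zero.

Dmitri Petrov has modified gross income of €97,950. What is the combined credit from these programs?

Veteran's Credit: 6% of the €14,250 excess over €83,700 is €855; credit = €1,075 − €855 = €220.
Apprenticeship Credit: €97,950 is below the €105,500 cutoff, so the full €5,500 applies.
Rural Housing Credit: €97,950 is at or below the €154,600 threshold, so the full €1,650 applies.
Total: €220 + €5,500 + €1,650 = €7,370.

€7,370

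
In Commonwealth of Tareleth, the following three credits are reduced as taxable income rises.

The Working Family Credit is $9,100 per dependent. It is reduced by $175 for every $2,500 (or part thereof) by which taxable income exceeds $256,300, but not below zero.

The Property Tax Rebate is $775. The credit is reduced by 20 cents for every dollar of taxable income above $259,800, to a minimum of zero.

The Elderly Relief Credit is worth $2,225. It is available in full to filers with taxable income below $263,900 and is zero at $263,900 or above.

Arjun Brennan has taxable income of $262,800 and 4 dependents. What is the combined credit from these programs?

$38,275

Working Family Credit: base = 4 × $9,100 = $36,400. income exceeds $256,300 by $6,500, which is 3 full-or-partial $2,500 increments; reduction = 3 × $175 = $525, leaving $35,875.
Property Tax Rebate: 20% of the $3,000 excess over $259,800 is $600; credit = $775 − $600 = $175.
Elderly Relief Credit: $262,800 is below the $263,900 cutoff, so the full $2,225 applies.
Total: $35,875 + $175 + $2,225 = $38,275.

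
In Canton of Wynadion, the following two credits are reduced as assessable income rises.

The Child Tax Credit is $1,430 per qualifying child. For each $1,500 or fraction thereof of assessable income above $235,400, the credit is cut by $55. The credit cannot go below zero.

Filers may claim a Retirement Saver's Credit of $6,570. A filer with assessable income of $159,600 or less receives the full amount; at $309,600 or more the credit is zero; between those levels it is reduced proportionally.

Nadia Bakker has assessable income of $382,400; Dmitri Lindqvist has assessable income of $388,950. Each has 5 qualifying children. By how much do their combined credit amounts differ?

Nadia ($382,400): Child Tax Credit: base = 5 × $1,430 = $7,150. income exceeds $235,400 by $147,000, which is 98 full-or-partial $1,500 increments; reduction = 98 × $55 = $5,390, leaving $1,760. Retirement Saver's Credit: $382,400 is at or above $309,600, so the credit is $0. total $1,760 + $0 = $1,760
Dmitri ($388,950): Child Tax Credit: base = 5 × $1,430 = $7,150. income exceeds $235,400 by $153,550, which is 103 full-or-partial $1,500 increments; reduction = 103 × $55 = $5,665, leaving $1,485. Retirement Saver's Credit: $388,950 is at or above $309,600, so the credit is $0. total $1,485 + $0 = $1,485
Difference: |$1,760 − $1,485| = $275.

$275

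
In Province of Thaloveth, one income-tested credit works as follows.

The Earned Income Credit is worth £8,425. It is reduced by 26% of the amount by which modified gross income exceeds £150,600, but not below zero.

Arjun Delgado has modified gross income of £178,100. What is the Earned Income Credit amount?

£1,275

Earned Income Credit: 26% of the £27,500 excess over £150,600 is £7,150; credit = £8,425 − £7,150 = £1,275.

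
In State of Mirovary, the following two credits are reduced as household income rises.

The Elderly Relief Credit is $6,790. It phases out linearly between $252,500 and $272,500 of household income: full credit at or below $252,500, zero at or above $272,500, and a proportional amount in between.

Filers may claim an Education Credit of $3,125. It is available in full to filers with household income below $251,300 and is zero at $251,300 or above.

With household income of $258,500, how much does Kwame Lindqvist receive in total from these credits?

Elderly Relief Credit: $258,500 is $6,000 into a $20,000 phase-out range, leaving 14,000/20,000 of the credit: $6,790 × 14,000/20,000 = $4,753.
Education Credit: $258,500 meets or exceeds the $251,300 cutoff, so the credit is $0.
Total: $4,753 + $0 = $4,753.

$4,753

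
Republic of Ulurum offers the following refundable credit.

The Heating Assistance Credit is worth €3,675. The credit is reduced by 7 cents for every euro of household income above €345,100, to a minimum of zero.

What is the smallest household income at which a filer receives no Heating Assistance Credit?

The credit falls by 7% of each euro above €345,100, so it reaches zero when the excess is €3,675 / 7% = €52,500: income = €345,100 + €52,500 = €397,600.

€397,600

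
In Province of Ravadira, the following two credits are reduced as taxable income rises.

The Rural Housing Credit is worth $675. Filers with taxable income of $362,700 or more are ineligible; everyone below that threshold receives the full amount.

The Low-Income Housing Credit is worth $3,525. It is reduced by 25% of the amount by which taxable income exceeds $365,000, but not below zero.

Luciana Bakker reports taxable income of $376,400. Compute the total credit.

$675

Rural Housing Credit: $376,400 meets or exceeds the $362,700 cutoff, so the credit is $0.
Low-Income Housing Credit: 25% of the $11,400 excess over $365,000 is $2,850; credit = $3,525 − $2,850 = $675.
Total: $0 + $675 = $675.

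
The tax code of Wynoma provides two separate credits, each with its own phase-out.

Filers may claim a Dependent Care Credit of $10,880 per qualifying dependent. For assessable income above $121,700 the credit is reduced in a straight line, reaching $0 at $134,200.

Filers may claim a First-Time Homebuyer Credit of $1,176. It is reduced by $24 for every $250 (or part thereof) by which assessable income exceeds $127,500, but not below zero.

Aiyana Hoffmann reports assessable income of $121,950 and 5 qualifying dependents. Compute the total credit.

$54,488

Dependent Care Credit: base = 5 × $10,880 = $54,400. $121,950 is $250 into a $12,500 phase-out range, leaving 12,250/12,500 of the credit: $54,400 × 12,250/12,500 = $53,312.
First-Time Homebuyer Credit: $121,950 is at or below the $127,500 threshold, so the full $1,176 applies.
Total: $53,312 + $1,176 = $54,488.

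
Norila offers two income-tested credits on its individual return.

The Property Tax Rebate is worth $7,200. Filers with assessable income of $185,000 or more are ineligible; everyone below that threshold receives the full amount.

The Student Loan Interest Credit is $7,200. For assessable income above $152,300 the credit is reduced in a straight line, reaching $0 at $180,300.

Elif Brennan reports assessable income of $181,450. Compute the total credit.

$7,200

Property Tax Rebate: $181,450 is below the $185,000 cutoff, so the full $7,200 applies.
Student Loan Interest Credit: $181,450 is at or above $180,300, so the credit is $0.
Total: $7,200 + $0 = $7,200.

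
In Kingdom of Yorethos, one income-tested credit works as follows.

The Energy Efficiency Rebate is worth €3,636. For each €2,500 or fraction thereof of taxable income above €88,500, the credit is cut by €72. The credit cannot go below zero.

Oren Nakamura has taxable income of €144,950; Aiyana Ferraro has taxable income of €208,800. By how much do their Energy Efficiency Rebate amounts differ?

€1,872

Oren (€144,950): Energy Efficiency Rebate: income exceeds €88,500 by €56,450, which is 23 full-or-partial €2,500 increments; reduction = 23 × €72 = €1,656, leaving €1,980.
Aiyana (€208,800): Energy Efficiency Rebate: income exceeds €88,500 by €120,300, which is 49 full-or-partial €2,500 increments; reduction = 49 × €72 = €3,528, leaving €108.
Difference: |€1,980 − €108| = €1,872.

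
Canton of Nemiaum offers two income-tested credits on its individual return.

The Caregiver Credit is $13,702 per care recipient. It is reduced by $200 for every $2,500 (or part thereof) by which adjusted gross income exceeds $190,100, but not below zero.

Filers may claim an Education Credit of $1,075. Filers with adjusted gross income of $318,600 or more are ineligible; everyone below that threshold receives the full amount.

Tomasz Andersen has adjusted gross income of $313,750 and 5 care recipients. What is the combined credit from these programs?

$59,585

Caregiver Credit: base = 5 × $13,702 = $68,510. income exceeds $190,100 by $123,650, which is 50 full-or-partial $2,500 increments; reduction = 50 × $200 = $10,000, leaving $58,510.
Education Credit: $313,750 is below the $318,600 cutoff, so the full $1,075 applies.
Total: $58,510 + $1,075 = $59,585.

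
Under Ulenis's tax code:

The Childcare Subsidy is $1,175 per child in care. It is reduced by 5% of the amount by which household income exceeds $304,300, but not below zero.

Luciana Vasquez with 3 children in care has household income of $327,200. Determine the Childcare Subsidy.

$2,380

Childcare Subsidy: base = 3 × $1,175 = $3,525. 5% of the $22,900 excess over $304,300 is $1,145; credit = $3,525 − $1,145 = $2,380.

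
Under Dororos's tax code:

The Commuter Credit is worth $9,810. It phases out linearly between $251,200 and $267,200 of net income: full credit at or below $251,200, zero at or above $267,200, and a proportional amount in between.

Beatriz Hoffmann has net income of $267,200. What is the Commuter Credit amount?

Commuter Credit: $267,200 is at or above $267,200, so the credit is $0.

$0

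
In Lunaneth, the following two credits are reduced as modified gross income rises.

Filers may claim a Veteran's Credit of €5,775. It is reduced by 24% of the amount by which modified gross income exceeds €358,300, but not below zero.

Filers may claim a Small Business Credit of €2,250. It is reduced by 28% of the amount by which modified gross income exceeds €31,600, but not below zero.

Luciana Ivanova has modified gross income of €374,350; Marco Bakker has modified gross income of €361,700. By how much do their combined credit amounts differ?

Luciana (€374,350): Veteran's Credit: 24% of the €16,050 excess over €358,300 is €3,852; credit = €5,775 − €3,852 = €1,923. Small Business Credit: 28% of the €342,750 excess over €31,600 is €95,970 ≥ base, so the credit is €0. total €1,923 + €0 = €1,923
Marco (€361,700): Veteran's Credit: 24% of the €3,400 excess over €358,300 is €816; credit = €5,775 − €816 = €4,959. Small Business Credit: 28% of the €330,100 excess over €31,600 is €92,428 ≥ base, so the credit is €0. total €4,959 + €0 = €4,959
Difference: |€1,923 − €4,959| = €3,036.

€3,036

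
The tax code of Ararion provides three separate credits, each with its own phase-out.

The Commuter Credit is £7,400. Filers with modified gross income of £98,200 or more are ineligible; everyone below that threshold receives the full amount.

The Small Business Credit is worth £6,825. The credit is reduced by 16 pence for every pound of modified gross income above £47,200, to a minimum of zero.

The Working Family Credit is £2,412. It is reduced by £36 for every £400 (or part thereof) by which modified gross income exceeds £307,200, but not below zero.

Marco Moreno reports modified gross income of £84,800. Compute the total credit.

Commuter Credit: £84,800 is below the £98,200 cutoff, so the full £7,400 applies.
Small Business Credit: 16% of the £37,600 excess over £47,200 is £6,016; credit = £6,825 − £6,016 = £809.
Working Family Credit: £84,800 is at or below the £307,200 threshold, so the full £2,412 applies.
Total: £7,400 + £809 + £2,412 = £10,621.

£10,621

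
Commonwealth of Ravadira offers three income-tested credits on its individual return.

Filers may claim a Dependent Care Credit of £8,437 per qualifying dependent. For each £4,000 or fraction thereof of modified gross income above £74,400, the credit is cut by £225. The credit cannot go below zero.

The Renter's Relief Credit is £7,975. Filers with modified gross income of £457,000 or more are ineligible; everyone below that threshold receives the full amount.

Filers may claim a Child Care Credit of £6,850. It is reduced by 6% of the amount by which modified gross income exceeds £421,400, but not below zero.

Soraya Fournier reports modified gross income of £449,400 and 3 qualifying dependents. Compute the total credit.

Dependent Care Credit: base = 3 × £8,437 = £25,311. income exceeds £74,400 by £375,000, which is 94 full-or-partial £4,000 increments; reduction = 94 × £225 = £21,150, leaving £4,161.
Renter's Relief Credit: £449,400 is below the £457,000 cutoff, so the full £7,975 applies.
Child Care Credit: 6% of the £28,000 excess over £421,400 is £1,680; credit = £6,850 − £1,680 = £5,170.
Total: £4,161 + £7,975 + £5,170 = £17,306.

£17,306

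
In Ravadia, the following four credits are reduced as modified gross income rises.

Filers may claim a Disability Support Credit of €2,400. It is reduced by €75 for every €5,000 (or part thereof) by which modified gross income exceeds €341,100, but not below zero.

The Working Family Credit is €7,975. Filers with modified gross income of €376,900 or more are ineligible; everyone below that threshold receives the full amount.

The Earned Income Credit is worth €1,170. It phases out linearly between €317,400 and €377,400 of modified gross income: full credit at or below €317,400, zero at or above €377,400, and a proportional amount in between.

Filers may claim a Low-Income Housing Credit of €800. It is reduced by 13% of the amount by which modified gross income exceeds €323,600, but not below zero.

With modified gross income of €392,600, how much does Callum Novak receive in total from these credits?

€1,575

Disability Support Credit: income exceeds €341,100 by €51,500, which is 11 full-or-partial €5,000 increments; reduction = 11 × €75 = €825, leaving €1,575.
Working Family Credit: €392,600 meets or exceeds the €376,900 cutoff, so the credit is €0.
Earned Income Credit: €392,600 is at or above €377,400, so the credit is €0.
Low-Income Housing Credit: 13% of the €69,000 excess over €323,600 is €8,970 ≥ base, so the credit is €0.
Total: €1,575 + €0 + €0 + €0 = €1,575.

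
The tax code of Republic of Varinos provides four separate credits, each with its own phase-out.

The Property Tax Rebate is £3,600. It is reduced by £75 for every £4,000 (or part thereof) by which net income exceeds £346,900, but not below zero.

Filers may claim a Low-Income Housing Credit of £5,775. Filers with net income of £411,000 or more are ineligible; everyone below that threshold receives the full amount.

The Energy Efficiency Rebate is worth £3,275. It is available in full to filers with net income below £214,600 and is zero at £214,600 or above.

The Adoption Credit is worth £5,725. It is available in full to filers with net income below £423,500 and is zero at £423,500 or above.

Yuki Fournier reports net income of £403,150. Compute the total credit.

£13,975

Property Tax Rebate: income exceeds £346,900 by £56,250, which is 15 full-or-partial £4,000 increments; reduction = 15 × £75 = £1,125, leaving £2,475.
Low-Income Housing Credit: £403,150 is below the £411,000 cutoff, so the full £5,775 applies.
Energy Efficiency Rebate: £403,150 meets or exceeds the £214,600 cutoff, so the credit is £0.
Adoption Credit: £403,150 is below the £423,500 cutoff, so the full £5,725 applies.
Total: £2,475 + £5,775 + £0 + £5,725 = £13,975.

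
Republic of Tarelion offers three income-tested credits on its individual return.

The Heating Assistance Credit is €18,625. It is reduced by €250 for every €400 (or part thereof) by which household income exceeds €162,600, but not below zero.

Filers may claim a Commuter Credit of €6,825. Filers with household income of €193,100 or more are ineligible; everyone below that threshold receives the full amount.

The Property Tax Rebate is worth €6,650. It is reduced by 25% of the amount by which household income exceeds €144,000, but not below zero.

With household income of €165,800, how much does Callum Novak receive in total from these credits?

Heating Assistance Credit: income exceeds €162,600 by €3,200, which is 8 full-or-partial €400 increments; reduction = 8 × €250 = €2,000, leaving €16,625.
Commuter Credit: €165,800 is below the €193,100 cutoff, so the full €6,825 applies.
Property Tax Rebate: 25% of the €21,800 excess over €144,000 is €5,450; credit = €6,650 − €5,450 = €1,200.
Total: €16,625 + €6,825 + €1,200 = €24,650.

€24,650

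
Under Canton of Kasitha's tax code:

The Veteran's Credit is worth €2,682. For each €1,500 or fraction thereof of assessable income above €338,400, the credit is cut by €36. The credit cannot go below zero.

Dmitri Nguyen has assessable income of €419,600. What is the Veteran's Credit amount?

€702

Veteran's Credit: income exceeds €338,400 by €81,200, which is 55 full-or-partial €1,500 increments; reduction = 55 × €36 = €1,980, leaving €702.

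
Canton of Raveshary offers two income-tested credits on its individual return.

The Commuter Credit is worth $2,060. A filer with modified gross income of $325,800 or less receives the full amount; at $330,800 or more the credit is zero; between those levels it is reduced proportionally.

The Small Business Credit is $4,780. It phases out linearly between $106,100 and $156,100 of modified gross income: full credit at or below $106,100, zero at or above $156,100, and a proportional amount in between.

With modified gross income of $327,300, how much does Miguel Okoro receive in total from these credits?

$1,442

Commuter Credit: $327,300 is $1,500 into a $5,000 phase-out range, leaving 3,500/5,000 of the credit: $2,060 × 3,500/5,000 = $1,442.
Small Business Credit: $327,300 is at or above $156,100, so the credit is $0.
Total: $1,442 + $0 = $1,442.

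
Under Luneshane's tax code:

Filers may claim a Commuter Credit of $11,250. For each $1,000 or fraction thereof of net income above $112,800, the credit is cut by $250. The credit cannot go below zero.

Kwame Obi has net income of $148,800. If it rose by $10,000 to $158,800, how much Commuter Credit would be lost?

$2,250

At $148,800 — income exceeds $112,800 by $36,000, which is 36 full-or-partial $1,000 increments; reduction = 36 × $250 = $9,000, leaving $2,250.
At $158,800 — income exceeds $112,800 by $46,000 → 46 increments × $250 = $11,500 ≥ base, so the credit is $0.
Lost: $2,250 − $0 = $2,250.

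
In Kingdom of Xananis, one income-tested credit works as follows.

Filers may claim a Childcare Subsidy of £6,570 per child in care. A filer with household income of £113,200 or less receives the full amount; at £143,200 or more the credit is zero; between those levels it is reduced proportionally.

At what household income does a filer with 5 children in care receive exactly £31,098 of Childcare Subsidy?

£114,800

Full credit = 5 × £6,570 = £32,850.
£31,098 is 31,098/32,850 of the full £32,850, so 1,752/32,850 of the £30,000 range has been used: income = £113,200 + £30,000 × 1,752/32,850 = £114,800.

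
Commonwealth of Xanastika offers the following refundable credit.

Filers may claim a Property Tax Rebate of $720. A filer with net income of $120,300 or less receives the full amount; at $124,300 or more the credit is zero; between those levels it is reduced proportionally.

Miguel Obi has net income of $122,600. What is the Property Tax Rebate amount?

Property Tax Rebate: $122,600 is $2,300 into a $4,000 phase-out range, leaving 1,700/4,000 of the credit: $720 × 1,700/4,000 = $306.

$306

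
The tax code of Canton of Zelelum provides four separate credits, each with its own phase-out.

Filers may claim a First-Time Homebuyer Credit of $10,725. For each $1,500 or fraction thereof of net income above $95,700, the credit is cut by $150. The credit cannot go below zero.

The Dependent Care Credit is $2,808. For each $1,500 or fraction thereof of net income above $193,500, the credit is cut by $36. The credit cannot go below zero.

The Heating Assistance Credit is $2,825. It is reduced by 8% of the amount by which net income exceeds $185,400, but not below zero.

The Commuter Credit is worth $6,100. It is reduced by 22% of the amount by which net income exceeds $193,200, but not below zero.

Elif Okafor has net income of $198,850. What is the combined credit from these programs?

$9,645

First-Time Homebuyer Credit: income exceeds $95,700 by $103,150, which is 69 full-or-partial $1,500 increments; reduction = 69 × $150 = $10,350, leaving $375.
Dependent Care Credit: income exceeds $193,500 by $5,350, which is 4 full-or-partial $1,500 increments; reduction = 4 × $36 = $144, leaving $2,664.
Heating Assistance Credit: 8% of the $13,450 excess over $185,400 is $1,076; credit = $2,825 − $1,076 = $1,749.
Commuter Credit: 22% of the $5,650 excess over $193,200 is $1,243; credit = $6,100 − $1,243 = $4,857.
Total: $375 + $2,664 + $1,749 + $4,857 = $9,645.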